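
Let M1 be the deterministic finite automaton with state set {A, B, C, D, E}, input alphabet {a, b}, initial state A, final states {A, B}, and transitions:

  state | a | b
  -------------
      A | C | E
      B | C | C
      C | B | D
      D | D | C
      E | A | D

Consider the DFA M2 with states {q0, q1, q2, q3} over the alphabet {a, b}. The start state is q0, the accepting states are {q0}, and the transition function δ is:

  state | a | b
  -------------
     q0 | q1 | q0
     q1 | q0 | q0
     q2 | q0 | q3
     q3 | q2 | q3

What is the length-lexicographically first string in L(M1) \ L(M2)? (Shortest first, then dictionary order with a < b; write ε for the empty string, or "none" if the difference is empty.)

ba

The string ba is accepted by M1 but not by M2.
No shorter string lies in the difference, and ba is the lexicographically first length-2 string in L(M1) \ L(M2).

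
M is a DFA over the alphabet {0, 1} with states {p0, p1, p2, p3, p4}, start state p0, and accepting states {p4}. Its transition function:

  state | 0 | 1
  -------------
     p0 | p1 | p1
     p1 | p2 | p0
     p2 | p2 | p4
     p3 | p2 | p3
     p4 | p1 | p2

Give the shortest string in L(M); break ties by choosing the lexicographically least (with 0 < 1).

001

A breadth-first search from p0 reaches an accepting state first via the path p0 → p1 → p2 → p4 on input 001.
No string of length < 3 is accepted (BFS exhausts all shorter strings without reaching an accepting state), and 001 is the lexicographically least accepting string of length 3.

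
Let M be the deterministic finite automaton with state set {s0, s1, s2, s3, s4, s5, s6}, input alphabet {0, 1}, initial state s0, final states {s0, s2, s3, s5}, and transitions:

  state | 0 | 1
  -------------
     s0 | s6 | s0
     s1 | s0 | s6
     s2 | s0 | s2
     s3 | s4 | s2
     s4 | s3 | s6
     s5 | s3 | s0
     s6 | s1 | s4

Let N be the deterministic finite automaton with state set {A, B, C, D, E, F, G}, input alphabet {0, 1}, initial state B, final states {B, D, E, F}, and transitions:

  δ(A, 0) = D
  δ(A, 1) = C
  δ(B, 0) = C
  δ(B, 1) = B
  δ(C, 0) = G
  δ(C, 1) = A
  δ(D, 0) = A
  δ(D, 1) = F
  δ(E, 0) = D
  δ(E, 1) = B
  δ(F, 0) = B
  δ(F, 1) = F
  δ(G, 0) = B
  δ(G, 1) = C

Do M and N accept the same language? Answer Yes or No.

Exploring the product automaton M × N from the start pair (s0, B), following both machines on each input symbol, reaches 6 state pairs: (s0, B), (s6, C), (s1, G), (s4, A), (s3, D), (s2, F).
M accepts in {s0, s2, s3, s5} and N accepts in {B, D, E, F}. In every reachable pair the two components are either both accepting — (s0, B), (s3, D), (s2, F) — or both non-accepting, so no string is accepted by exactly one of the machines: L(M) \ L(N) and L(N) \ L(M) are both empty.
Hence every string is accepted by M iff it is accepted by N, and the two languages coincide.

Yes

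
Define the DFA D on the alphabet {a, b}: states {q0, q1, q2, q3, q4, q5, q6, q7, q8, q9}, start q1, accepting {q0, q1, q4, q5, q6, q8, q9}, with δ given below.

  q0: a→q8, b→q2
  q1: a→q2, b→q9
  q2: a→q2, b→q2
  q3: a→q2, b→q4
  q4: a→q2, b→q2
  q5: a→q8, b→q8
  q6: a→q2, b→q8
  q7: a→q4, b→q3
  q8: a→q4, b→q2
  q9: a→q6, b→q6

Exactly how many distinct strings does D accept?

The useful subgraph on states {q1, q4, q6, q8, q9} is acyclic, so L(D) is finite; the longest accepting path visits 5 useful states, giving maximum string length 4.
Counting accepting paths from q1 by length: 1 of length 0, 1 of length 1, 2 of length 2, 2 of length 3, 2 of length 4. Total 8.

8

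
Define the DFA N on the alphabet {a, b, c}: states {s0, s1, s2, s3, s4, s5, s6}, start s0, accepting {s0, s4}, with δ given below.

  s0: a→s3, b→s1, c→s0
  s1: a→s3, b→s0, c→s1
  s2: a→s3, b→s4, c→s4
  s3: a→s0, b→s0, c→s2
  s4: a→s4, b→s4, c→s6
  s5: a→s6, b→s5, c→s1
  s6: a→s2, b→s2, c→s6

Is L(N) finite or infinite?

State s0 is reachable from the start and can reach an accepting state, and it lies on the cycle s0 → s0.
Traversing that cycle any number of times yields accepted strings of unbounded length, so the language is infinite.

infinite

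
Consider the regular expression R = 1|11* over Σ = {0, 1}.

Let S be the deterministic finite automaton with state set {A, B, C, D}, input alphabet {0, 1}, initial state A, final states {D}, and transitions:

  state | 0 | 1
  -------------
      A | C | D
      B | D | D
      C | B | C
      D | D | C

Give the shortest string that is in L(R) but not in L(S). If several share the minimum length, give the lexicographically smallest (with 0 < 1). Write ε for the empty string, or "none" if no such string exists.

The string 11 is accepted by R but not by S.
No shorter string lies in the difference, and 11 is the lexicographically first length-2 string in L(R) \ L(S).

11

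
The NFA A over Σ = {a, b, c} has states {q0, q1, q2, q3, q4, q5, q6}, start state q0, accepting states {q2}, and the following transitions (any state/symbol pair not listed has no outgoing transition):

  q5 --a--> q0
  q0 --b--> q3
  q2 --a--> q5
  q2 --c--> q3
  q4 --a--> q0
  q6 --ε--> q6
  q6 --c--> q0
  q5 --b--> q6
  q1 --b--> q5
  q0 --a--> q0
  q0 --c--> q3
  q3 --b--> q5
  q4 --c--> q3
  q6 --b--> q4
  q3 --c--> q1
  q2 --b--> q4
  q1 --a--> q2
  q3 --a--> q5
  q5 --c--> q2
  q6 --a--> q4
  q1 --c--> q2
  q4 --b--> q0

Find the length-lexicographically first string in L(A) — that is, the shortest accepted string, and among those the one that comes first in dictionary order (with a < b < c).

bac

A breadth-first search from q0 reaches an accepting state first via the path q0 → q3 → q5 → q2 on input bac.
No string of length < 3 is accepted (BFS exhausts all shorter strings without reaching an accepting state), and bac is the lexicographically least accepting string of length 3.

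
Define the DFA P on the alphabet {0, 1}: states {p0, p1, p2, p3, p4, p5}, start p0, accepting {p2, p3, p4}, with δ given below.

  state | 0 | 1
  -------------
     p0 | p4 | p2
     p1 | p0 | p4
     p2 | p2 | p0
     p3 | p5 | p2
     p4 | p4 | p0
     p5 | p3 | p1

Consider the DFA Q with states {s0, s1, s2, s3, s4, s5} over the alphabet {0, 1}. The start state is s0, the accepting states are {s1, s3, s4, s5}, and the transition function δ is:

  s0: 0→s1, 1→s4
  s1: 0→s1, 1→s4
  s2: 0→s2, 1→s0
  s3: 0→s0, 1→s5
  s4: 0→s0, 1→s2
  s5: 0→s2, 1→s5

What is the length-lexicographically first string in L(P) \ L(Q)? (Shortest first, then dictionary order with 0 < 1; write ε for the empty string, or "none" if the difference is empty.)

The string 10 is accepted by P but not by Q.
No shorter string lies in the difference, and 10 is the lexicographically first length-2 string in L(P) \ L(Q).

10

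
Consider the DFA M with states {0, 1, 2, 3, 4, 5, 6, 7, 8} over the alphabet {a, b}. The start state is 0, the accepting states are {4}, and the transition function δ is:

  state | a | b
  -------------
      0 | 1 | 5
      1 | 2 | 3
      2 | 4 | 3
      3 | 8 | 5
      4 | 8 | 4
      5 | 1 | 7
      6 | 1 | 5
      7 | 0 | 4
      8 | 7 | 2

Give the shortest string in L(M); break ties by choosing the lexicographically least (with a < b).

A breadth-first search from 0 reaches an accepting state first via the path 0 → 1 → 2 → 4 on input aaa.
No string of length < 3 is accepted (BFS exhausts all shorter strings without reaching an accepting state), and aaa is the lexicographically least accepting string of length 3.

aaa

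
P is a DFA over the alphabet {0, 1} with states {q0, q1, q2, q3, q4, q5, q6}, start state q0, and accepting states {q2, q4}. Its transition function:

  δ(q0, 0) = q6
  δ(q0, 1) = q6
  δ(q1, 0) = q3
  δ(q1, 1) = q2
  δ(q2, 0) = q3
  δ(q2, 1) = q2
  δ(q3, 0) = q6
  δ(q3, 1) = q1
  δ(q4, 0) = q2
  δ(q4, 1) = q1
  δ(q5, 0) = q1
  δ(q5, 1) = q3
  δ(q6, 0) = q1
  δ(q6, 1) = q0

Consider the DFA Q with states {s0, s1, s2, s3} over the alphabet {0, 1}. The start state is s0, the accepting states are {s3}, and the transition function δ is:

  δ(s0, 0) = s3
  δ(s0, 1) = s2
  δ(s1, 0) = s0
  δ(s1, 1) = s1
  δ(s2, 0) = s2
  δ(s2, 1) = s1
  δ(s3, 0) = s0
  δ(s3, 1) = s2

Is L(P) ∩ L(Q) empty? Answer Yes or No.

Exploring the product automaton P × Q from the start pair (q0, s0), following both machines on each input symbol, reaches 16 state pairs: (q0, s0), (q6, s3), (q6, s2), (q1, s0), (q0, s2), (q1, s2), (q0, s1), (q3, s3), (q2, s2), (q6, s1), (q3, s2), (q2, s1), (q6, s0), (q1, s1), (q3, s0), (q1, s3).
P accepts in {q2, q4} and Q accepts in {s3}; no reachable pair has both components accepting, so no string drives both machines to acceptance simultaneously and L(P) ∩ L(Q) = ∅.
So no string is accepted by both, and the intersection is empty.

Yes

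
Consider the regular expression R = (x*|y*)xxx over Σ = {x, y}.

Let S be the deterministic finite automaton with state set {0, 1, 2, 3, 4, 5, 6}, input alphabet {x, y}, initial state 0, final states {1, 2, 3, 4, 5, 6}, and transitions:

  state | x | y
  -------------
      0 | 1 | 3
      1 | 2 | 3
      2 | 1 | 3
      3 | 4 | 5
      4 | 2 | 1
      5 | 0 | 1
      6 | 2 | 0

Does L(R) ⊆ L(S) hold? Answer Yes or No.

Yes

Converting the expression R to a DFA (subset construction, then merging equivalent states) gives the minimal DFA with states {r0, r1, r2, r3, r4, r5, r6, r7, r8}, start state r0, accepting states {r6, r8} and transitions r0: x→r1, y→r2; r1: x→r3, y→r4; r2: x→r5, y→r2; r3: x→r6, y→r4; r4: x→r4, y→r4; r5: x→r7, y→r4; r6: x→r6, y→r4; r7: x→r8, y→r4; r8: x→r4, y→r4.
Exploring the product automaton R × S from the start pair (r0, 0), following both machines on each input symbol, reaches 21 state pairs: (r0, 0), (r1, 1), (r2, 3), (r3, 2), (r4, 3), (r5, 4), (r2, 5), (r6, 1), (r4, 4), (r4, 5), (r7, 2), (r4, 1), (r5, 0), (r2, 1), (r6, 2), (r4, 2), (r4, 0), (r8, 1), (r7, 1), (r5, 2), (r8, 2).
R accepts in {r6, r8} and S accepts in {1, 2, 3, 4, 5, 6}. The reachable pairs whose R-component is accepting are (r6, 1), (r6, 2), (r8, 1), (r8, 2); in each of them the S-component is accepting too, so the product for L(R) \ L(S) (R-component accepting, S-component rejecting) has no reachable accepting pair and the difference is empty.
Hence every string in L(R) is also in L(S).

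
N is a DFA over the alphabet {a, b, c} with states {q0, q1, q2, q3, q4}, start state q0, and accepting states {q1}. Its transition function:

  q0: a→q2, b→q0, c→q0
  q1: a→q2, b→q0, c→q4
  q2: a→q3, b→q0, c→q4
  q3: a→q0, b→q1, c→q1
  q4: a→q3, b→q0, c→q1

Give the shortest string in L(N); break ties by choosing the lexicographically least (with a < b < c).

A breadth-first search from q0 reaches an accepting state first via the path q0 → q2 → q3 → q1 on input aab.
No string of length < 3 is accepted (BFS exhausts all shorter strings without reaching an accepting state), and aab is the lexicographically least accepting string of length 3.

aab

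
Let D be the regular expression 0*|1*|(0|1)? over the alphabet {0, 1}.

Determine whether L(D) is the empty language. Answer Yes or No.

The empty string ε matches the expression, so it belongs to L(D).
Since L(D) contains at least one string, it is not empty.

No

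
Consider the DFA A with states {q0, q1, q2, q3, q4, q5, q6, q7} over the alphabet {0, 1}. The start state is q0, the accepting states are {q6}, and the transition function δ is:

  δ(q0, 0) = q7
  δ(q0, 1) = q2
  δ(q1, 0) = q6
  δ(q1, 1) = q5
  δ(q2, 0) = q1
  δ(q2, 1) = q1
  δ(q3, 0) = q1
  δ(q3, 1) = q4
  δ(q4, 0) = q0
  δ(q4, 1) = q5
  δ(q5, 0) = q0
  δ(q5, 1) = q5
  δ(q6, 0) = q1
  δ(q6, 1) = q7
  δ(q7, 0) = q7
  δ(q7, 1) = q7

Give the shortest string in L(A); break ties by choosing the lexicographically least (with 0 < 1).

A breadth-first search from q0 reaches an accepting state first via the path q0 → q2 → q1 → q6 on input 100.
No string of length < 3 is accepted (BFS exhausts all shorter strings without reaching an accepting state), and 100 is the lexicographically least accepting string of length 3.

100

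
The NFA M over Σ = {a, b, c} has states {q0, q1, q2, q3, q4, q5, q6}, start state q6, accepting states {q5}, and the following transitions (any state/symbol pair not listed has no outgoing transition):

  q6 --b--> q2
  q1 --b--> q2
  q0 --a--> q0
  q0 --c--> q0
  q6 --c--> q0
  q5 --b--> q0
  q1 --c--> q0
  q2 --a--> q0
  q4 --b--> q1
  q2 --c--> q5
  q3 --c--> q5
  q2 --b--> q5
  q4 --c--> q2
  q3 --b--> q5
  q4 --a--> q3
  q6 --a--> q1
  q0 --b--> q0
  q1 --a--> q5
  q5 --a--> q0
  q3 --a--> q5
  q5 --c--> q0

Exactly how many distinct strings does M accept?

5

The useful subgraph on states {q1, q2, q5, q6} is acyclic, so L(M) is finite; the longest accepting path visits 4 useful states, giving maximum string length 3.
Counting accepting paths from q6 by length: 3 of length 2, 2 of length 3. Total 5.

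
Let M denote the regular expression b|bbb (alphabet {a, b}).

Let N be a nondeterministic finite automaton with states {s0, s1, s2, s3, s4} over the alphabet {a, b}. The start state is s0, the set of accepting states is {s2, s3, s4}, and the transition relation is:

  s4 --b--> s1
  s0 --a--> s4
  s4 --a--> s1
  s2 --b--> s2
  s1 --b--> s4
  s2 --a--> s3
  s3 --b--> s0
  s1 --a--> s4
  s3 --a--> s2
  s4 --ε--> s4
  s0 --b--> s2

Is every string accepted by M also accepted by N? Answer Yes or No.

Yes

Converting the expression M to a DFA (subset construction, then merging equivalent states) gives the minimal DFA with states {m0, m1, m2, m3, m4}, start state m0, accepting states {m2, m4} and transitions m0: a→m1, b→m2; m1: a→m1, b→m1; m2: a→m1, b→m3; m3: a→m1, b→m4; m4: a→m1, b→m1.
Exploring the product automaton M × N from the start pair (m0, s0), following both machines on each input symbol, reaches 9 state pairs: (m0, s0), (m1, s4), (m2, s2), (m1, s1), (m1, s3), (m3, s2), (m1, s2), (m1, s0), (m4, s2).
M accepts in {m2, m4} and N accepts in {s2, s3, s4}. The reachable pairs whose M-component is accepting are (m2, s2), (m4, s2); in each of them the N-component is accepting too, so the product for L(M) \ L(N) (M-component accepting, N-component rejecting) has no reachable accepting pair and the difference is empty.
Hence every string in L(M) is also in L(N).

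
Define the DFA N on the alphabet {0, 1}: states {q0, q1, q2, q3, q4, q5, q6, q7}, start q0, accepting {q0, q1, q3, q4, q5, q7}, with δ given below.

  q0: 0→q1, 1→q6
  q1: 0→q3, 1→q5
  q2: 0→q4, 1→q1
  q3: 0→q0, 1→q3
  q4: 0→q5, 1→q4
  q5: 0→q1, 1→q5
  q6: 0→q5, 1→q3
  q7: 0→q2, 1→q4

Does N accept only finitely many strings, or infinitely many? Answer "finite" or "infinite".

State q0 is reachable from the start and can reach an accepting state, and it lies on the cycle q0 → q1 → q3 → q0.
Traversing that cycle any number of times yields accepted strings of unbounded length, so the language is infinite.

infinite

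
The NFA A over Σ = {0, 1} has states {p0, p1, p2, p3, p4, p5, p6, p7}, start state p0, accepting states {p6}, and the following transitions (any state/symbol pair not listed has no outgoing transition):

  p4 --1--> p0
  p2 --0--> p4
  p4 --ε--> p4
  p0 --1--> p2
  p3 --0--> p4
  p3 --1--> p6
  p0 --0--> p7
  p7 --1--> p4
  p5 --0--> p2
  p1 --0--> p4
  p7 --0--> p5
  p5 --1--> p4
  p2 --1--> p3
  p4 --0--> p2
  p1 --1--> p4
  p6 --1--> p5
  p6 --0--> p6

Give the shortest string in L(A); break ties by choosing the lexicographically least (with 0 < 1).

111

A breadth-first search from p0 reaches an accepting state first via the path p0 → p2 → p3 → p6 on input 111.
No string of length < 3 is accepted (BFS exhausts all shorter strings without reaching an accepting state), and 111 is the lexicographically least accepting string of length 3.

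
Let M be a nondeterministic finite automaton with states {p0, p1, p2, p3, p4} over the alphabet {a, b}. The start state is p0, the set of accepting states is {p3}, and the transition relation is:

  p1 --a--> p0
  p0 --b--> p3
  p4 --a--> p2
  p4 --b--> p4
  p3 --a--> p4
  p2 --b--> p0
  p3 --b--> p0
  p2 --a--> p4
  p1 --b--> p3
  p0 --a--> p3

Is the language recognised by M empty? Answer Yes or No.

The string a is accepted: the run p0 → p3 ends in the accepting state p3.
Since at least one string is accepted, L(M) is not empty.

No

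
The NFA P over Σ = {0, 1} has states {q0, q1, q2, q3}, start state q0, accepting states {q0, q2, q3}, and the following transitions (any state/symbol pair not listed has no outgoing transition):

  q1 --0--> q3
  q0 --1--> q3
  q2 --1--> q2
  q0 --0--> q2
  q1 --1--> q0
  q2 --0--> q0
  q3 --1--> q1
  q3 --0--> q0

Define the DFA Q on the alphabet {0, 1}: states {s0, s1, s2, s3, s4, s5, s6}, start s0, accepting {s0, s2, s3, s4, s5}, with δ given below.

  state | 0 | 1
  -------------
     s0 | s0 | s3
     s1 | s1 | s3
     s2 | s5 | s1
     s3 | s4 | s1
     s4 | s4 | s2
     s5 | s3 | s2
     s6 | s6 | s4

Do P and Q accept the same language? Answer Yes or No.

No

The string 011 is accepted by P but rejected by Q.
So L(P) ≠ L(Q).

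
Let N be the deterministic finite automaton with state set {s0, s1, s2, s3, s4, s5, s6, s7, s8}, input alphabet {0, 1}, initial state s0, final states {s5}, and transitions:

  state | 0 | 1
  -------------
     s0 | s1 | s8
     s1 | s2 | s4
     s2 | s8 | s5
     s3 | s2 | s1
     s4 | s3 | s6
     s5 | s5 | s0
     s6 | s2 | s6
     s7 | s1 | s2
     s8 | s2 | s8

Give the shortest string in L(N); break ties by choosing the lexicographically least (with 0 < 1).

001

A breadth-first search from s0 reaches an accepting state first via the path s0 → s1 → s2 → s5 on input 001.
No string of length < 3 is accepted (BFS exhausts all shorter strings without reaching an accepting state), and 001 is the lexicographically least accepting string of length 3.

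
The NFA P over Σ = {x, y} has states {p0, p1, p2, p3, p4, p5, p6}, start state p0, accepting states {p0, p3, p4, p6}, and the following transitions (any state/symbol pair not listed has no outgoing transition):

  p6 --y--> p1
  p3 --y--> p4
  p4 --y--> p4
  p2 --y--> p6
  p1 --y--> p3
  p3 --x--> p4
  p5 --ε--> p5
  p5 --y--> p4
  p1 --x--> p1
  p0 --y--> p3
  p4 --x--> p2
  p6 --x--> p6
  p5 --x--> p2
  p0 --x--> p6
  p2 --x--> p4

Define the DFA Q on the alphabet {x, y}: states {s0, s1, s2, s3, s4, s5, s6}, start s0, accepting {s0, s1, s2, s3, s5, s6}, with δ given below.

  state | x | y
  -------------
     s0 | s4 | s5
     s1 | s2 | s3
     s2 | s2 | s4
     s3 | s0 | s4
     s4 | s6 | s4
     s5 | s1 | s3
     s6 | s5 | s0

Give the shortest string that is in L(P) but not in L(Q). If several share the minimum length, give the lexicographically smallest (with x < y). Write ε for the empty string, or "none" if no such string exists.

x

The string x is accepted by P but not by Q.
No shorter string lies in the difference, and x is the lexicographically first length-1 string in L(P) \ L(Q).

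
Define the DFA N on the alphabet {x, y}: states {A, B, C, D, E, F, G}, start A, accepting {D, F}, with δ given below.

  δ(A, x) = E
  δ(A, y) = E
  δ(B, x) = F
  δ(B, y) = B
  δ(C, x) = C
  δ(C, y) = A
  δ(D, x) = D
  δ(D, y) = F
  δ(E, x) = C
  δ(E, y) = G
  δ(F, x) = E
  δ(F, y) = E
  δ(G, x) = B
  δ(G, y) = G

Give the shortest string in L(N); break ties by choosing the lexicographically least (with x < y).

xyxx

A breadth-first search from A reaches an accepting state first via the path A → E → G → B → F on input xyxx.
No string of length < 4 is accepted (BFS exhausts all shorter strings without reaching an accepting state), and xyxx is the lexicographically least accepting string of length 4.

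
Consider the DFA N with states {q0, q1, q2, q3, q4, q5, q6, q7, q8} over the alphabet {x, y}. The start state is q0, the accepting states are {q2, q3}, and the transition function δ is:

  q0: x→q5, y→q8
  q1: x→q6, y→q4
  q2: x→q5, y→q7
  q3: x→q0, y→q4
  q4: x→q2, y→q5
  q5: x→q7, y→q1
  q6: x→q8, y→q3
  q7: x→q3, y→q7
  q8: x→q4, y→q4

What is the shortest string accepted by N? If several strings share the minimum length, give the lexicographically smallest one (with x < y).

A breadth-first search from q0 reaches an accepting state first via the path q0 → q5 → q7 → q3 on input xxx.
No string of length < 3 is accepted (BFS exhausts all shorter strings without reaching an accepting state), and xxx is the lexicographically least accepting string of length 3.

xxx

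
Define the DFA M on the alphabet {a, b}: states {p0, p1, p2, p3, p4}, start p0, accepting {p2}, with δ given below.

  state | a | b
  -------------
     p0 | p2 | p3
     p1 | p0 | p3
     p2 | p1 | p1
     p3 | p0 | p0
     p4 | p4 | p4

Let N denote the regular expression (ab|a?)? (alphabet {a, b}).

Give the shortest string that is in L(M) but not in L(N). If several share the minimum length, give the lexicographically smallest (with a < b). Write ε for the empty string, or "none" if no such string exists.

baa

The string baa is accepted by M but not by N.
No shorter string lies in the difference, and baa is the lexicographically first length-3 string in L(M) \ L(N).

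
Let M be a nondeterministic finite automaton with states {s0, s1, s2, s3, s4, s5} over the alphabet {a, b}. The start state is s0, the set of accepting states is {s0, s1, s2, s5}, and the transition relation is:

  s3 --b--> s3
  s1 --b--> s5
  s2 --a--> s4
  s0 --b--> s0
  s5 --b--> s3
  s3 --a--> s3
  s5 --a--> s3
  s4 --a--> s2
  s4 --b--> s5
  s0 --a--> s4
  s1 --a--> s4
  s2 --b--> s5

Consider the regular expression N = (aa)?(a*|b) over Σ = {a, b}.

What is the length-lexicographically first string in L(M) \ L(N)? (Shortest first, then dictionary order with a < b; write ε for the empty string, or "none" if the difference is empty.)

The string ab is accepted by M but not by N.
No shorter string lies in the difference, and ab is the lexicographically first length-2 string in L(M) \ L(N).

ab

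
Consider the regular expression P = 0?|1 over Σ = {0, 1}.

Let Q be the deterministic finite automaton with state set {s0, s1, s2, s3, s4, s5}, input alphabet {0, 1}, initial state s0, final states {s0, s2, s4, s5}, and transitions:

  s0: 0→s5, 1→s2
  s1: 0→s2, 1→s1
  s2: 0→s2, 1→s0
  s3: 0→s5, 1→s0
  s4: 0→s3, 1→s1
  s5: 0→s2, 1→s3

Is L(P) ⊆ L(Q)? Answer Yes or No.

Yes

Converting the expression P to a DFA (subset construction, then merging equivalent states) gives the minimal DFA with states {p0, p1, p2}, start state p0, accepting states {p0, p1} and transitions p0: 0→p1, 1→p1; p1: 0→p2, 1→p2; p2: 0→p2, 1→p2.
Exploring the product automaton P × Q from the start pair (p0, s0), following both machines on each input symbol, reaches 7 state pairs: (p0, s0), (p1, s5), (p1, s2), (p2, s2), (p2, s3), (p2, s0), (p2, s5).
P accepts in {p0, p1} and Q accepts in {s0, s2, s4, s5}. The reachable pairs whose P-component is accepting are (p0, s0), (p1, s5), (p1, s2); in each of them the Q-component is accepting too, so the product for L(P) \ L(Q) (P-component accepting, Q-component rejecting) has no reachable accepting pair and the difference is empty.
Hence every string in L(P) is also in L(Q).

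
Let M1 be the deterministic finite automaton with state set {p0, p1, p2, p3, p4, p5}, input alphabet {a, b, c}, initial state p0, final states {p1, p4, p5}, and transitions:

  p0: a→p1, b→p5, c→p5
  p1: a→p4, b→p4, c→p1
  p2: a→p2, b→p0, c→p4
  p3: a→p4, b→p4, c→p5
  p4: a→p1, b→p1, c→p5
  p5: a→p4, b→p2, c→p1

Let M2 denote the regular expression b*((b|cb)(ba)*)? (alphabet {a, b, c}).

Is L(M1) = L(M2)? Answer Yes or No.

No

The string a is accepted by M1 but rejected by M2.
So L(M1) ≠ L(M2).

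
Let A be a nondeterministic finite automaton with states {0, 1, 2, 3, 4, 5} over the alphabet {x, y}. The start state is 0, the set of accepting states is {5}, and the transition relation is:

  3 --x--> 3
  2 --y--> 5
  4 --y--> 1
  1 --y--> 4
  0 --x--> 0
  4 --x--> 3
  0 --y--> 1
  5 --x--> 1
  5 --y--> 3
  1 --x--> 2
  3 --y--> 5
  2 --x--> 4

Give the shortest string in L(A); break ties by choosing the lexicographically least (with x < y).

A breadth-first search from 0 reaches an accepting state first via the path 0 → 1 → 2 → 5 on input yxy.
No string of length < 3 is accepted (BFS exhausts all shorter strings without reaching an accepting state), and yxy is the lexicographically least accepting string of length 3.

yxy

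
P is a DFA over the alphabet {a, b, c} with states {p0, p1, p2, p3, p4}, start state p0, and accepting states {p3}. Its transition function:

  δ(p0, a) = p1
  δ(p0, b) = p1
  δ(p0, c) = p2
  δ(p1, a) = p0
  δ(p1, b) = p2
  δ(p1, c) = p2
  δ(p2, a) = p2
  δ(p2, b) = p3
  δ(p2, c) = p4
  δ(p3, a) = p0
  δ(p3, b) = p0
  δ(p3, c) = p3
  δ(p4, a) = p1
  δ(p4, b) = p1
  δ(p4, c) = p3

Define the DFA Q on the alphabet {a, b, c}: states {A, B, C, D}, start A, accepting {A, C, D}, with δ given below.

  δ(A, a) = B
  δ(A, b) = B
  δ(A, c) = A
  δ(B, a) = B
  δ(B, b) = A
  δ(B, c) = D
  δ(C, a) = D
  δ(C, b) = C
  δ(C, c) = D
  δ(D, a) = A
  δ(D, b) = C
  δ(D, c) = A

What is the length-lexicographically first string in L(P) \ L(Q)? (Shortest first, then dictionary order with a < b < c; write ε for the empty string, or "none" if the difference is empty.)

cb

The string cb is accepted by P but not by Q.
No shorter string lies in the difference, and cb is the lexicographically first length-2 string in L(P) \ L(Q).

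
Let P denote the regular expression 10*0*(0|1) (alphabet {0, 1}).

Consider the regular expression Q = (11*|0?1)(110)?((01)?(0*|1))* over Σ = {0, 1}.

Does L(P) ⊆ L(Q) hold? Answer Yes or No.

Yes

Converting the expression P to a DFA (subset construction, then merging equivalent states) gives the minimal DFA with states {p0, p1, p2, p3, p4}, start state p0, accepting states {p3, p4} and transitions p0: 0→p1, 1→p2; p1: 0→p1, 1→p1; p2: 0→p3, 1→p4; p3: 0→p3, 1→p4; p4: 0→p1, 1→p1.
Converting the expression Q to a DFA (subset construction, then merging equivalent states) gives the minimal DFA with states {q0, q1, q2, q3}, start state q0, accepting states {q2} and transitions q0: 0→q1, 1→q2; q1: 0→q3, 1→q2; q2: 0→q2, 1→q2; q3: 0→q3, 1→q3.
Exploring the product automaton P × Q from the start pair (p0, q0), following both machines on each input symbol, reaches 7 state pairs: (p0, q0), (p1, q1), (p2, q2), (p1, q3), (p1, q2), (p3, q2), (p4, q2).
P accepts in {p3, p4} and Q accepts in {q2}. The reachable pairs whose P-component is accepting are (p3, q2), (p4, q2); in each of them the Q-component is accepting too, so the product for L(P) \ L(Q) (P-component accepting, Q-component rejecting) has no reachable accepting pair and the difference is empty.
Hence every string in L(P) is also in L(Q).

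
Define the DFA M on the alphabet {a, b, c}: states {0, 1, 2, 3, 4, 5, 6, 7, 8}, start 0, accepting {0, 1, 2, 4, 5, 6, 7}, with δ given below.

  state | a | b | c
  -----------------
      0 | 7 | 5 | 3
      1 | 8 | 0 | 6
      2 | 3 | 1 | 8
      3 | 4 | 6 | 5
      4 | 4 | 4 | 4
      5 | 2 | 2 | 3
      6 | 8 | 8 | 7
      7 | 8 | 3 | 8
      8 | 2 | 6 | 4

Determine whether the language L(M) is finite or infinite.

infinite

State 4 is reachable from the start and can reach an accepting state, and it lies on the cycle 4 → 4.
Traversing that cycle any number of times yields accepted strings of unbounded length, so the language is infinite.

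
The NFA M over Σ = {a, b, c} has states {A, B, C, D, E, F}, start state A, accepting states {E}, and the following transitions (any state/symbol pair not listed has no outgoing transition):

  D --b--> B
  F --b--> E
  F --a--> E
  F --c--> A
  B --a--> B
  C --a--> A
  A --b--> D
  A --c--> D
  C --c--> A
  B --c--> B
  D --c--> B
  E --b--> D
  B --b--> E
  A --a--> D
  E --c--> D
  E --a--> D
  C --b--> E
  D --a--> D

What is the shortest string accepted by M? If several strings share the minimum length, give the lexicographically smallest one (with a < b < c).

A breadth-first search from A reaches an accepting state first via the path A → D → B → E on input abb.
No string of length < 3 is accepted (BFS exhausts all shorter strings without reaching an accepting state), and abb is the lexicographically least accepting string of length 3.

abb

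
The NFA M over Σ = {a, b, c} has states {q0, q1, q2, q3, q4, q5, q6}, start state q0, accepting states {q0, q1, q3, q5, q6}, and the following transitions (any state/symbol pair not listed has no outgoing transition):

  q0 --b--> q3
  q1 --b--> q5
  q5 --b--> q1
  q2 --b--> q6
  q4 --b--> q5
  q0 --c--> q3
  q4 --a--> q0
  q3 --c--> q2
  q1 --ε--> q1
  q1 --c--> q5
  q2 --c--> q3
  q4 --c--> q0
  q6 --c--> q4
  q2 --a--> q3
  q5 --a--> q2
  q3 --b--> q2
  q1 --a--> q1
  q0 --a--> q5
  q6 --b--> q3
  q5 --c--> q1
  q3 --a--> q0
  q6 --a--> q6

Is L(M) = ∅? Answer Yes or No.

No

The empty string ε is accepted: the run q0 ends in the accepting state q0.
Since at least one string is accepted, L(M) is not empty.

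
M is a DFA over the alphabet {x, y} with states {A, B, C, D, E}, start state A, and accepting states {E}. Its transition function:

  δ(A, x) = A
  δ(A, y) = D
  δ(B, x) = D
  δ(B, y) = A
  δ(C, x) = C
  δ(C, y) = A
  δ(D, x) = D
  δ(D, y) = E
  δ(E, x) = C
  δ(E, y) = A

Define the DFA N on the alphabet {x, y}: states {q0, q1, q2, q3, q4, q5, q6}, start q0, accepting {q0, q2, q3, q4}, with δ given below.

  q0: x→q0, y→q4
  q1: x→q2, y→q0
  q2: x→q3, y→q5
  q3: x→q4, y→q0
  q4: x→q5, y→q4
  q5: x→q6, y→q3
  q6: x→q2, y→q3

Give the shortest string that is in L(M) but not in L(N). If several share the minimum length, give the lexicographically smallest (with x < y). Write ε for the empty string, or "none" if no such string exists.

The string yxxxy is accepted by M but not by N.
No shorter string lies in the difference, and yxxxy is the lexicographically first length-5 string in L(M) \ L(N).

yxxxy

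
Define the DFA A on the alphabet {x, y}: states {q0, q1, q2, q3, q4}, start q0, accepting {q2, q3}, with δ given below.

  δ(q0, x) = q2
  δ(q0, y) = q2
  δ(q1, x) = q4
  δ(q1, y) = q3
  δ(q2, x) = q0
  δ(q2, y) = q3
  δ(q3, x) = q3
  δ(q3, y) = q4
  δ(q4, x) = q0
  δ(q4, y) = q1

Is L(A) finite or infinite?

infinite

State q0 is reachable from the start and can reach an accepting state, and it lies on the cycle q0 → q2 → q0.
Traversing that cycle any number of times yields accepted strings of unbounded length, so the language is infinite.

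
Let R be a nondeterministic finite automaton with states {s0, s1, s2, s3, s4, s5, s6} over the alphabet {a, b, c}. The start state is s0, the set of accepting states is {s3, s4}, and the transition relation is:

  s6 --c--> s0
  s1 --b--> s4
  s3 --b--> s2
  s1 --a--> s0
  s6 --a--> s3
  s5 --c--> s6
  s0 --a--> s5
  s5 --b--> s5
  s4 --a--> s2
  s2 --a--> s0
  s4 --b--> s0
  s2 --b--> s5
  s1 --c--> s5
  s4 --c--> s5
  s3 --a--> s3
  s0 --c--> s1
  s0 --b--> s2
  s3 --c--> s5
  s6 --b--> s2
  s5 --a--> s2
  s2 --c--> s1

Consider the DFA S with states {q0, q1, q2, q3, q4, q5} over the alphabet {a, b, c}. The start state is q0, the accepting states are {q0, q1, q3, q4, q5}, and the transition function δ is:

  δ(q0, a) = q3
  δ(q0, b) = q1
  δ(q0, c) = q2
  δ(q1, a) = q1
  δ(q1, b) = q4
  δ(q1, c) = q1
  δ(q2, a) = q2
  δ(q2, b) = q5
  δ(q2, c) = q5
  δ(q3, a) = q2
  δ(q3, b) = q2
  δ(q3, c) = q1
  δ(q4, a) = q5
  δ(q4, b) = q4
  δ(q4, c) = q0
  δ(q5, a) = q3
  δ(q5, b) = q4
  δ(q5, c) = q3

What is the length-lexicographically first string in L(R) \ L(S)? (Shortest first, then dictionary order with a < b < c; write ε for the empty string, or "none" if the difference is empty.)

The string ccca is accepted by R but not by S.
No shorter string lies in the difference, and ccca is the lexicographically first length-4 string in L(R) \ L(S).

ccca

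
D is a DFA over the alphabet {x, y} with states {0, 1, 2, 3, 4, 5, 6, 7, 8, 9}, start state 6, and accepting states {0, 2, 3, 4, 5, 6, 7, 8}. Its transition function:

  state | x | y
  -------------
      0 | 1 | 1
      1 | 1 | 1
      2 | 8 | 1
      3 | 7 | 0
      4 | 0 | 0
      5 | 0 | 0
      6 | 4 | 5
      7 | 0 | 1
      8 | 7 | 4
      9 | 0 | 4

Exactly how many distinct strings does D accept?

The useful subgraph on states {0, 4, 5, 6} is acyclic, so L(D) is finite; the longest accepting path visits 3 useful states, giving maximum string length 2.
Counting accepting paths from 6 by length: 1 of length 0, 2 of length 1, 4 of length 2. Total 7.

7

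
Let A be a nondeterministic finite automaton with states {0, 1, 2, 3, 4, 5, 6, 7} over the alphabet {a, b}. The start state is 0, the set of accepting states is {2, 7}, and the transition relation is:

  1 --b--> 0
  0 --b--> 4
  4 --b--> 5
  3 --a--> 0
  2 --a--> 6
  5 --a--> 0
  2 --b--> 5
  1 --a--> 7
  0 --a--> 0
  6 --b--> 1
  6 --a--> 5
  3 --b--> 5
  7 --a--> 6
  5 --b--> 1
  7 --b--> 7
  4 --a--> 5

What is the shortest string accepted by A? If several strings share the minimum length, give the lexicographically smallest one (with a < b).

A breadth-first search from 0 reaches an accepting state first via the path 0 → 4 → 5 → 1 → 7 on input baba.
No string of length < 4 is accepted (BFS exhausts all shorter strings without reaching an accepting state), and baba is the lexicographically least accepting string of length 4.

baba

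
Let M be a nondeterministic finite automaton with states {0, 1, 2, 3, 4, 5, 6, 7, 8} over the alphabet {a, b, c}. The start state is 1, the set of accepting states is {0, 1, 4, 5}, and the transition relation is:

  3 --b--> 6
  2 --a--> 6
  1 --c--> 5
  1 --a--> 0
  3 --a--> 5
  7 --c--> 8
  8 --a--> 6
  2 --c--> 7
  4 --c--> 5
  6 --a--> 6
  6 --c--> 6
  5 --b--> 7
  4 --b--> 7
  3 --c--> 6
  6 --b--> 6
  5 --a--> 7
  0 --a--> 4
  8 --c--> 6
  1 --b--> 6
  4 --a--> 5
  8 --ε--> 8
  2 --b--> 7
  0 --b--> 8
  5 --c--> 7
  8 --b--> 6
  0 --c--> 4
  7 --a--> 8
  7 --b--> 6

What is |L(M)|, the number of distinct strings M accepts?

9

The useful subgraph on states {0, 1, 4, 5} is acyclic, so L(M) is finite; the longest accepting path visits 4 useful states, giving maximum string length 3.
Counting accepting paths from 1 by length: 1 of length 0, 2 of length 1, 2 of length 2, 4 of length 3. Total 9.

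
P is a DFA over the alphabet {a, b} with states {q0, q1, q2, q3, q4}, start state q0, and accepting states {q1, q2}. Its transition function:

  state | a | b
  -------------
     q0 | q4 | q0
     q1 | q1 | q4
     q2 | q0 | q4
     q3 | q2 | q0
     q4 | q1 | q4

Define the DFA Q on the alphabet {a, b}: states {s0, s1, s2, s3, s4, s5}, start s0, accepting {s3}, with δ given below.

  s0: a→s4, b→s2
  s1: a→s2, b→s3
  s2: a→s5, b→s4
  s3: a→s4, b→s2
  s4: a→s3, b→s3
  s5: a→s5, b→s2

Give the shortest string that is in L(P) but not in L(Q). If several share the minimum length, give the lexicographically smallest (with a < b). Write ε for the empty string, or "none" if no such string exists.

aaa

The string aaa is accepted by P but not by Q.
No shorter string lies in the difference, and aaa is the lexicographically first length-3 string in L(P) \ L(Q).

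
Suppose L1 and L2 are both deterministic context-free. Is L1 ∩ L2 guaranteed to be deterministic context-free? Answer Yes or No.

No

DCFLs are closed under complement (normalise the DPDA to read all of its input, then flip the verdict). If they were also closed under intersection, De Morgan would make them closed under union; but {aⁿbⁿ : n≥0} and {aⁿb²ⁿ : n≥0} are DCFLs (push the a's; pop one per b, respectively one per two b's) whose union no deterministic PDA accepts: a DPDA for it would have a single run on aⁿb²ⁿ, accepting after the prefix aⁿbⁿ and accepting again after n more b's; an ordinary PDA that simulates it on a's and b's and, at any moment when it is accepting, may switch to reading only a fresh letter c while feeding each c to the simulation as a b, would accept aⁱbʲcᵏ (k≥1) exactly when both aⁱbʲ and aⁱbʲ⁺ᵏ are in the language, i.e. its language intersected with the regular set a*b*c⁺ would be exactly {aⁿbⁿcⁿ : n≥1} — impossible, since context-free languages are closed under intersection with regular sets and {aⁿbⁿcⁿ} is not context-free.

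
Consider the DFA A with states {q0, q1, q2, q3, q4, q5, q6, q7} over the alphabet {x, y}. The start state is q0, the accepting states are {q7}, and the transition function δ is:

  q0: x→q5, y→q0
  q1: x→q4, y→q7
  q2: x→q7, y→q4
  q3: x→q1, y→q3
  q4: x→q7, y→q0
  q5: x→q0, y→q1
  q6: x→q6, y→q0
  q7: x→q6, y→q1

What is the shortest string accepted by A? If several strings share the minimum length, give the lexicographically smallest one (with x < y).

A breadth-first search from q0 reaches an accepting state first via the path q0 → q5 → q1 → q7 on input xyy.
No string of length < 3 is accepted (BFS exhausts all shorter strings without reaching an accepting state), and xyy is the lexicographically least accepting string of length 3.

xyy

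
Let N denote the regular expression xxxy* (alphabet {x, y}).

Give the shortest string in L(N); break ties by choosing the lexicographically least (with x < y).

xxx

By inspection of the expression, no string of length less than 3 matches, and xxx is the lexicographically first match of length 3.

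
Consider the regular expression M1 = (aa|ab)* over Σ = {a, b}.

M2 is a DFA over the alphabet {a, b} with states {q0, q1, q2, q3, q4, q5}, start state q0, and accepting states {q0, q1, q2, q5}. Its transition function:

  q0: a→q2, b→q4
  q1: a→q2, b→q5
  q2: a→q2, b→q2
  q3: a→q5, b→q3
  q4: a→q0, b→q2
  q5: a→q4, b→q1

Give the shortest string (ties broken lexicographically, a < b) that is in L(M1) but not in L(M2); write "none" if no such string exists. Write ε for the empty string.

Converting the expression M1 to a DFA (subset construction, then merging equivalent states) gives the minimal DFA with states {r0, r1, r2}, start state r0, accepting states {r0} and transitions r0: a→r1, b→r2; r1: a→r0, b→r0; r2: a→r2, b→r2.
Exploring the product automaton M1 × M2 from the start pair (r0, q0), following both machines on each input symbol, reaches 6 state pairs: (r0, q0), (r1, q2), (r2, q4), (r0, q2), (r2, q0), (r2, q2).
M1 accepts in {r0} and M2 accepts in {q0, q1, q2, q5}. The reachable pairs whose M1-component is accepting are (r0, q0), (r0, q2); in each of them the M2-component is accepting too, so the product for L(M1) \ L(M2) (M1-component accepting, M2-component rejecting) has no reachable accepting pair and the difference is empty.
So every string accepted by M1 is also accepted by M2: L(M1) \ L(M2) = ∅ and there is no such string.

none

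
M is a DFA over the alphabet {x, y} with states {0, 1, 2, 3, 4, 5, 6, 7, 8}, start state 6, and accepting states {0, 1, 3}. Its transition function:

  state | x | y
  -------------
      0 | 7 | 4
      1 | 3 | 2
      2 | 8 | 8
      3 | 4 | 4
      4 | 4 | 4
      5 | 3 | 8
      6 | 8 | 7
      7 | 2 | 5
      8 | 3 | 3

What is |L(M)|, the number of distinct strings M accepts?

9

The useful subgraph on states {2, 3, 5, 6, 7, 8} is acyclic, so L(M) is finite; the longest accepting path visits 5 useful states, giving maximum string length 4.
Counting accepting paths from 6 by length: 2 of length 2, 1 of length 3, 6 of length 4. Total 9.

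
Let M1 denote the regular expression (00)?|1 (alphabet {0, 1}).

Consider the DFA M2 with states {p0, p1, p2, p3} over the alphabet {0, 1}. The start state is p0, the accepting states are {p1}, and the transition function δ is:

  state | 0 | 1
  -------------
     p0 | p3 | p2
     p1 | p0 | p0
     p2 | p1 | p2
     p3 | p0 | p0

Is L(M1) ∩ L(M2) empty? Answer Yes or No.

Yes

Converting the expression M1 to a DFA (subset construction, then merging equivalent states) gives the minimal DFA with states {r0, r1, r2, r3}, start state r0, accepting states {r0, r2} and transitions r0: 0→r1, 1→r2; r1: 0→r2, 1→r3; r2: 0→r3, 1→r3; r3: 0→r3, 1→r3.
Exploring the product automaton M1 × M2 from the start pair (r0, p0), following both machines on each input symbol, reaches 8 state pairs: (r0, p0), (r1, p3), (r2, p2), (r2, p0), (r3, p0), (r3, p1), (r3, p2), (r3, p3).
M1 accepts in {r0, r2} and M2 accepts in {p1}; no reachable pair has both components accepting, so no string drives both machines to acceptance simultaneously and L(M1) ∩ L(M2) = ∅.
So no string is accepted by both, and the intersection is empty.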